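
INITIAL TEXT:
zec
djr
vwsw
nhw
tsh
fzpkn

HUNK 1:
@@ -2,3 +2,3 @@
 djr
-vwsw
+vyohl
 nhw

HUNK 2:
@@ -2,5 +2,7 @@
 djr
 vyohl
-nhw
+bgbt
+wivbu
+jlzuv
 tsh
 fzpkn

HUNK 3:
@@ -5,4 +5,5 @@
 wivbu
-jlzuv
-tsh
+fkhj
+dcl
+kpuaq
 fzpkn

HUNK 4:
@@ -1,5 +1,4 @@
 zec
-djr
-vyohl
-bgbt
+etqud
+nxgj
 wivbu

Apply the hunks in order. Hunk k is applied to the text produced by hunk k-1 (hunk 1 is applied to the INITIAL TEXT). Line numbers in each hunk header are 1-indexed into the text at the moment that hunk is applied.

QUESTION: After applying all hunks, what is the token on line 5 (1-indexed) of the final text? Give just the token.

Hunk 1: at line 2 remove [vwsw] add [vyohl] -> 6 lines: zec djr vyohl nhw tsh fzpkn
Hunk 2: at line 2 remove [nhw] add [bgbt,wivbu,jlzuv] -> 8 lines: zec djr vyohl bgbt wivbu jlzuv tsh fzpkn
Hunk 3: at line 5 remove [jlzuv,tsh] add [fkhj,dcl,kpuaq] -> 9 lines: zec djr vyohl bgbt wivbu fkhj dcl kpuaq fzpkn
Hunk 4: at line 1 remove [djr,vyohl,bgbt] add [etqud,nxgj] -> 8 lines: zec etqud nxgj wivbu fkhj dcl kpuaq fzpkn
Final line 5: fkhj

Answer: fkhj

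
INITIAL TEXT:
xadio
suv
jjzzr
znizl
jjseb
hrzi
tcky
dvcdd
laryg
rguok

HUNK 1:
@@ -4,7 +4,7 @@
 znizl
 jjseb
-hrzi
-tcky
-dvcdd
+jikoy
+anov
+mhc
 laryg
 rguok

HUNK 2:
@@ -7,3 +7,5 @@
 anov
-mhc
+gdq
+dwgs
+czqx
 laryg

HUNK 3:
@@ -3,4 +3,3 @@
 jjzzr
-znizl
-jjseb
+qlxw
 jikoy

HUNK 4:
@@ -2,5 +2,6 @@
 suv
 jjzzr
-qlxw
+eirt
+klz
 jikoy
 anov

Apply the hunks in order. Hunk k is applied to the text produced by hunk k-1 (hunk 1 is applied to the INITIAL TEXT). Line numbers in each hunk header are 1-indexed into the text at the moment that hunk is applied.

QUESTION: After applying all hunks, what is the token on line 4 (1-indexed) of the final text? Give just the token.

Answer: eirt

Derivation:
Hunk 1: at line 4 remove [hrzi,tcky,dvcdd] add [jikoy,anov,mhc] -> 10 lines: xadio suv jjzzr znizl jjseb jikoy anov mhc laryg rguok
Hunk 2: at line 7 remove [mhc] add [gdq,dwgs,czqx] -> 12 lines: xadio suv jjzzr znizl jjseb jikoy anov gdq dwgs czqx laryg rguok
Hunk 3: at line 3 remove [znizl,jjseb] add [qlxw] -> 11 lines: xadio suv jjzzr qlxw jikoy anov gdq dwgs czqx laryg rguok
Hunk 4: at line 2 remove [qlxw] add [eirt,klz] -> 12 lines: xadio suv jjzzr eirt klz jikoy anov gdq dwgs czqx laryg rguok
Final line 4: eirt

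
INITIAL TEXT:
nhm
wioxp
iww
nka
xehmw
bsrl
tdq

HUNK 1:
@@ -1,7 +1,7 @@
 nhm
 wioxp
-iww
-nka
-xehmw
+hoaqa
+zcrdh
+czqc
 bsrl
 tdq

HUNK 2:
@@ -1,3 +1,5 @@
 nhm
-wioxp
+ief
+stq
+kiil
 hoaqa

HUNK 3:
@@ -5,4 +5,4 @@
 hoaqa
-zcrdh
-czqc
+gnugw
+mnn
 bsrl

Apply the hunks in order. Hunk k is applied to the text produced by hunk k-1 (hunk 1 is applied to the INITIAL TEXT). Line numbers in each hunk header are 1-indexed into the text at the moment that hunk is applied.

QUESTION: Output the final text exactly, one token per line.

Answer: nhm
ief
stq
kiil
hoaqa
gnugw
mnn
bsrl
tdq

Derivation:
Hunk 1: at line 1 remove [iww,nka,xehmw] add [hoaqa,zcrdh,czqc] -> 7 lines: nhm wioxp hoaqa zcrdh czqc bsrl tdq
Hunk 2: at line 1 remove [wioxp] add [ief,stq,kiil] -> 9 lines: nhm ief stq kiil hoaqa zcrdh czqc bsrl tdq
Hunk 3: at line 5 remove [zcrdh,czqc] add [gnugw,mnn] -> 9 lines: nhm ief stq kiil hoaqa gnugw mnn bsrl tdq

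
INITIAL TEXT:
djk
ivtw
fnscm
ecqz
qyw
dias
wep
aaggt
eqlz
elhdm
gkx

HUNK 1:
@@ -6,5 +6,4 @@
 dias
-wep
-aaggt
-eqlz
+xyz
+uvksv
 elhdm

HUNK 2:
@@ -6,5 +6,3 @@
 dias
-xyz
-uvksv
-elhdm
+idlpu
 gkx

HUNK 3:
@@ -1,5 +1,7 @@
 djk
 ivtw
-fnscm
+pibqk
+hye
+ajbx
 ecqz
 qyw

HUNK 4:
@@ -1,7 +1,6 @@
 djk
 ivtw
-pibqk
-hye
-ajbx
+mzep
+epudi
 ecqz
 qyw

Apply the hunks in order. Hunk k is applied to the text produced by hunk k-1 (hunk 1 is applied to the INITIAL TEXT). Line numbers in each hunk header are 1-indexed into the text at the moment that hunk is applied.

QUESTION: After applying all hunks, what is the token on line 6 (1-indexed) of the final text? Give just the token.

Hunk 1: at line 6 remove [wep,aaggt,eqlz] add [xyz,uvksv] -> 10 lines: djk ivtw fnscm ecqz qyw dias xyz uvksv elhdm gkx
Hunk 2: at line 6 remove [xyz,uvksv,elhdm] add [idlpu] -> 8 lines: djk ivtw fnscm ecqz qyw dias idlpu gkx
Hunk 3: at line 1 remove [fnscm] add [pibqk,hye,ajbx] -> 10 lines: djk ivtw pibqk hye ajbx ecqz qyw dias idlpu gkx
Hunk 4: at line 1 remove [pibqk,hye,ajbx] add [mzep,epudi] -> 9 lines: djk ivtw mzep epudi ecqz qyw dias idlpu gkx
Final line 6: qyw

Answer: qyw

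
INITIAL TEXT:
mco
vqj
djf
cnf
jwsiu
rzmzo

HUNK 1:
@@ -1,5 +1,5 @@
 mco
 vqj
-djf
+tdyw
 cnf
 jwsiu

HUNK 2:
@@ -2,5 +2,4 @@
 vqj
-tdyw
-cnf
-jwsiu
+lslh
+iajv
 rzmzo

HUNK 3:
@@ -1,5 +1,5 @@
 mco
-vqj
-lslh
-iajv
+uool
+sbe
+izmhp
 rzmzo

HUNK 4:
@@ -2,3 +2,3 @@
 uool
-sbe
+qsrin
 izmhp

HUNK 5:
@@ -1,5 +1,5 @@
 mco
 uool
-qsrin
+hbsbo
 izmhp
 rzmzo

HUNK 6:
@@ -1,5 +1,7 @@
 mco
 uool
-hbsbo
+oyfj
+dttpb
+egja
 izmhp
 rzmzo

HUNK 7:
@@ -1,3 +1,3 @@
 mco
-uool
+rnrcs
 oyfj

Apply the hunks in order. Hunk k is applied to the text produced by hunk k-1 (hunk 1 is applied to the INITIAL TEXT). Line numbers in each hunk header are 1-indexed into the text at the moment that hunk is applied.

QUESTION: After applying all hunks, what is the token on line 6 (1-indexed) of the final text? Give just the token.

Answer: izmhp

Derivation:
Hunk 1: at line 1 remove [djf] add [tdyw] -> 6 lines: mco vqj tdyw cnf jwsiu rzmzo
Hunk 2: at line 2 remove [tdyw,cnf,jwsiu] add [lslh,iajv] -> 5 lines: mco vqj lslh iajv rzmzo
Hunk 3: at line 1 remove [vqj,lslh,iajv] add [uool,sbe,izmhp] -> 5 lines: mco uool sbe izmhp rzmzo
Hunk 4: at line 2 remove [sbe] add [qsrin] -> 5 lines: mco uool qsrin izmhp rzmzo
Hunk 5: at line 1 remove [qsrin] add [hbsbo] -> 5 lines: mco uool hbsbo izmhp rzmzo
Hunk 6: at line 1 remove [hbsbo] add [oyfj,dttpb,egja] -> 7 lines: mco uool oyfj dttpb egja izmhp rzmzo
Hunk 7: at line 1 remove [uool] add [rnrcs] -> 7 lines: mco rnrcs oyfj dttpb egja izmhp rzmzo
Final line 6: izmhp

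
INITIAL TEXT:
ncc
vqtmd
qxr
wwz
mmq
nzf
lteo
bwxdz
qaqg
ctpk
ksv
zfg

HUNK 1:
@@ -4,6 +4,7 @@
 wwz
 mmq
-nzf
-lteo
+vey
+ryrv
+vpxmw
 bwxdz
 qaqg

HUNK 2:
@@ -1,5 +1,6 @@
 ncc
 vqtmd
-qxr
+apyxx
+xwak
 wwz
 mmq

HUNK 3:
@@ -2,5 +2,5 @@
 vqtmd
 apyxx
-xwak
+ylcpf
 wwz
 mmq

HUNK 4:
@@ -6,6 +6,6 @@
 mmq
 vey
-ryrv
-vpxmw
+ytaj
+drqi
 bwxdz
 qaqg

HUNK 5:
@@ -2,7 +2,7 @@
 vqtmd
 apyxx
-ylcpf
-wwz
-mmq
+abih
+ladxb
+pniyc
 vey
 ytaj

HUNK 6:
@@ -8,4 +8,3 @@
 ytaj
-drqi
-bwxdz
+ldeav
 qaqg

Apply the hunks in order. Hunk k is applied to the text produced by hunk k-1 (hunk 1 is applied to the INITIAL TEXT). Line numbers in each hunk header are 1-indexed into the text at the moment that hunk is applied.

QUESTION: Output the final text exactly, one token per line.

Hunk 1: at line 4 remove [nzf,lteo] add [vey,ryrv,vpxmw] -> 13 lines: ncc vqtmd qxr wwz mmq vey ryrv vpxmw bwxdz qaqg ctpk ksv zfg
Hunk 2: at line 1 remove [qxr] add [apyxx,xwak] -> 14 lines: ncc vqtmd apyxx xwak wwz mmq vey ryrv vpxmw bwxdz qaqg ctpk ksv zfg
Hunk 3: at line 2 remove [xwak] add [ylcpf] -> 14 lines: ncc vqtmd apyxx ylcpf wwz mmq vey ryrv vpxmw bwxdz qaqg ctpk ksv zfg
Hunk 4: at line 6 remove [ryrv,vpxmw] add [ytaj,drqi] -> 14 lines: ncc vqtmd apyxx ylcpf wwz mmq vey ytaj drqi bwxdz qaqg ctpk ksv zfg
Hunk 5: at line 2 remove [ylcpf,wwz,mmq] add [abih,ladxb,pniyc] -> 14 lines: ncc vqtmd apyxx abih ladxb pniyc vey ytaj drqi bwxdz qaqg ctpk ksv zfg
Hunk 6: at line 8 remove [drqi,bwxdz] add [ldeav] -> 13 lines: ncc vqtmd apyxx abih ladxb pniyc vey ytaj ldeav qaqg ctpk ksv zfg

Answer: ncc
vqtmd
apyxx
abih
ladxb
pniyc
vey
ytaj
ldeav
qaqg
ctpk
ksv
zfg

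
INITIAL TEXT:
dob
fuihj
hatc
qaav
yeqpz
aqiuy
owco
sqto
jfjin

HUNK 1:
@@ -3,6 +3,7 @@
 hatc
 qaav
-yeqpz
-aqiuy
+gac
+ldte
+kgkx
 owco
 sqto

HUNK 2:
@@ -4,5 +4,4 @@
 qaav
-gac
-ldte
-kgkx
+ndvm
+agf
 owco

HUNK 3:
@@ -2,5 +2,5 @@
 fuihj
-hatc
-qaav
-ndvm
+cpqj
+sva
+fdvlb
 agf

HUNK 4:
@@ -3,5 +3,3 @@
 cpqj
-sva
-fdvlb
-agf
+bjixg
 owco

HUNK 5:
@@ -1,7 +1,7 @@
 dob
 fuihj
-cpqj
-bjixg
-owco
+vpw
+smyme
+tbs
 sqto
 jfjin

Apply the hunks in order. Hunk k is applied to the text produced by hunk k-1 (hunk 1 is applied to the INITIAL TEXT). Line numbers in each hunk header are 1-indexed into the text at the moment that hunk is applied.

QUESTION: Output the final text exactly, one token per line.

Hunk 1: at line 3 remove [yeqpz,aqiuy] add [gac,ldte,kgkx] -> 10 lines: dob fuihj hatc qaav gac ldte kgkx owco sqto jfjin
Hunk 2: at line 4 remove [gac,ldte,kgkx] add [ndvm,agf] -> 9 lines: dob fuihj hatc qaav ndvm agf owco sqto jfjin
Hunk 3: at line 2 remove [hatc,qaav,ndvm] add [cpqj,sva,fdvlb] -> 9 lines: dob fuihj cpqj sva fdvlb agf owco sqto jfjin
Hunk 4: at line 3 remove [sva,fdvlb,agf] add [bjixg] -> 7 lines: dob fuihj cpqj bjixg owco sqto jfjin
Hunk 5: at line 1 remove [cpqj,bjixg,owco] add [vpw,smyme,tbs] -> 7 lines: dob fuihj vpw smyme tbs sqto jfjin

Answer: dob
fuihj
vpw
smyme
tbs
sqto
jfjin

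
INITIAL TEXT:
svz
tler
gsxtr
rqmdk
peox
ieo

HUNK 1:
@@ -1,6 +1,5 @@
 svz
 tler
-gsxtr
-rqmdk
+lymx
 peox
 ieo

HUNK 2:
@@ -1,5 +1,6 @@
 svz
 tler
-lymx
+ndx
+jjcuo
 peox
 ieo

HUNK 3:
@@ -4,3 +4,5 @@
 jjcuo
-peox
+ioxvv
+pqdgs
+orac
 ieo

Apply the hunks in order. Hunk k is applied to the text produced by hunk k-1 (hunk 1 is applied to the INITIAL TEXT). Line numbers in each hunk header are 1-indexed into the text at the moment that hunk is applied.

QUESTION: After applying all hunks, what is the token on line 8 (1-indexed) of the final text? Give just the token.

Answer: ieo

Derivation:
Hunk 1: at line 1 remove [gsxtr,rqmdk] add [lymx] -> 5 lines: svz tler lymx peox ieo
Hunk 2: at line 1 remove [lymx] add [ndx,jjcuo] -> 6 lines: svz tler ndx jjcuo peox ieo
Hunk 3: at line 4 remove [peox] add [ioxvv,pqdgs,orac] -> 8 lines: svz tler ndx jjcuo ioxvv pqdgs orac ieo
Final line 8: ieo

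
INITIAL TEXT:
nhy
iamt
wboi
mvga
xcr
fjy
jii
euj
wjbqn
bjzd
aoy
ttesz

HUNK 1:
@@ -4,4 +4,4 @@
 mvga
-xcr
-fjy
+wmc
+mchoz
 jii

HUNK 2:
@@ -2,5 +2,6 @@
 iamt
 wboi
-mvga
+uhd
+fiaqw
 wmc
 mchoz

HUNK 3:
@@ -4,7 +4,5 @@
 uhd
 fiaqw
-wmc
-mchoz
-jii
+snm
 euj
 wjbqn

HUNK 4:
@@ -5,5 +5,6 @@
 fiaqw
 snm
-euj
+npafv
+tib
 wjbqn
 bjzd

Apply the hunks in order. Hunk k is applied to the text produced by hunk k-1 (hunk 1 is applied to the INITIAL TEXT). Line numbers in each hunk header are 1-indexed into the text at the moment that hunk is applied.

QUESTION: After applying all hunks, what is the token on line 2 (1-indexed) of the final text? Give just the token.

Answer: iamt

Derivation:
Hunk 1: at line 4 remove [xcr,fjy] add [wmc,mchoz] -> 12 lines: nhy iamt wboi mvga wmc mchoz jii euj wjbqn bjzd aoy ttesz
Hunk 2: at line 2 remove [mvga] add [uhd,fiaqw] -> 13 lines: nhy iamt wboi uhd fiaqw wmc mchoz jii euj wjbqn bjzd aoy ttesz
Hunk 3: at line 4 remove [wmc,mchoz,jii] add [snm] -> 11 lines: nhy iamt wboi uhd fiaqw snm euj wjbqn bjzd aoy ttesz
Hunk 4: at line 5 remove [euj] add [npafv,tib] -> 12 lines: nhy iamt wboi uhd fiaqw snm npafv tib wjbqn bjzd aoy ttesz
Final line 2: iamt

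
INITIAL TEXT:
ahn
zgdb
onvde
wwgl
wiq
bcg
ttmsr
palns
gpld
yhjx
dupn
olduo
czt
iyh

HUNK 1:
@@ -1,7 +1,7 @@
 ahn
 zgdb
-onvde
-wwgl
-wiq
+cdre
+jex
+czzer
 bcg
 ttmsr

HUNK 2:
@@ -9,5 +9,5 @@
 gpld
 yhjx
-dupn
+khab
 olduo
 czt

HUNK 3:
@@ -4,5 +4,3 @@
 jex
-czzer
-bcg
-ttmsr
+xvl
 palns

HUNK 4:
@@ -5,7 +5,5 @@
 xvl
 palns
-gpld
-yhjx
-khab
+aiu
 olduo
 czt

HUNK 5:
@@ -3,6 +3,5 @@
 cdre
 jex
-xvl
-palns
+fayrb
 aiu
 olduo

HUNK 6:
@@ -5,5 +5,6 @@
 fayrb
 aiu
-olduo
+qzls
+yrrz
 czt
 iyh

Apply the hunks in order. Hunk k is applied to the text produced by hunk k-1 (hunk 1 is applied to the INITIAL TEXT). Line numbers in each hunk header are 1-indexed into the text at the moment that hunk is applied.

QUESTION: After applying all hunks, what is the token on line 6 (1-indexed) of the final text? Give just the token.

Answer: aiu

Derivation:
Hunk 1: at line 1 remove [onvde,wwgl,wiq] add [cdre,jex,czzer] -> 14 lines: ahn zgdb cdre jex czzer bcg ttmsr palns gpld yhjx dupn olduo czt iyh
Hunk 2: at line 9 remove [dupn] add [khab] -> 14 lines: ahn zgdb cdre jex czzer bcg ttmsr palns gpld yhjx khab olduo czt iyh
Hunk 3: at line 4 remove [czzer,bcg,ttmsr] add [xvl] -> 12 lines: ahn zgdb cdre jex xvl palns gpld yhjx khab olduo czt iyh
Hunk 4: at line 5 remove [gpld,yhjx,khab] add [aiu] -> 10 lines: ahn zgdb cdre jex xvl palns aiu olduo czt iyh
Hunk 5: at line 3 remove [xvl,palns] add [fayrb] -> 9 lines: ahn zgdb cdre jex fayrb aiu olduo czt iyh
Hunk 6: at line 5 remove [olduo] add [qzls,yrrz] -> 10 lines: ahn zgdb cdre jex fayrb aiu qzls yrrz czt iyh
Final line 6: aiu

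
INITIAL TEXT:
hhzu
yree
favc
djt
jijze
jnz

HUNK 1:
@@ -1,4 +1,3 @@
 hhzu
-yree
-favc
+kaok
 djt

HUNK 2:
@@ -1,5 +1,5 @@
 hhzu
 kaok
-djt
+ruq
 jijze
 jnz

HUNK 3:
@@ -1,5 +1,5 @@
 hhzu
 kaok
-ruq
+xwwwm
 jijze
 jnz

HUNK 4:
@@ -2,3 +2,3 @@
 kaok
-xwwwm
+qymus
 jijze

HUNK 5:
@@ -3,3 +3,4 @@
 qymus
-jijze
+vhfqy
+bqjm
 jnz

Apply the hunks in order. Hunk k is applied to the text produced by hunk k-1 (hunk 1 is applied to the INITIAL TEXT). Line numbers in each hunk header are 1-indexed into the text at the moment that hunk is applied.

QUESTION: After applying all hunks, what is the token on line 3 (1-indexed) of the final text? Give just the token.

Hunk 1: at line 1 remove [yree,favc] add [kaok] -> 5 lines: hhzu kaok djt jijze jnz
Hunk 2: at line 1 remove [djt] add [ruq] -> 5 lines: hhzu kaok ruq jijze jnz
Hunk 3: at line 1 remove [ruq] add [xwwwm] -> 5 lines: hhzu kaok xwwwm jijze jnz
Hunk 4: at line 2 remove [xwwwm] add [qymus] -> 5 lines: hhzu kaok qymus jijze jnz
Hunk 5: at line 3 remove [jijze] add [vhfqy,bqjm] -> 6 lines: hhzu kaok qymus vhfqy bqjm jnz
Final line 3: qymus

Answer: qymus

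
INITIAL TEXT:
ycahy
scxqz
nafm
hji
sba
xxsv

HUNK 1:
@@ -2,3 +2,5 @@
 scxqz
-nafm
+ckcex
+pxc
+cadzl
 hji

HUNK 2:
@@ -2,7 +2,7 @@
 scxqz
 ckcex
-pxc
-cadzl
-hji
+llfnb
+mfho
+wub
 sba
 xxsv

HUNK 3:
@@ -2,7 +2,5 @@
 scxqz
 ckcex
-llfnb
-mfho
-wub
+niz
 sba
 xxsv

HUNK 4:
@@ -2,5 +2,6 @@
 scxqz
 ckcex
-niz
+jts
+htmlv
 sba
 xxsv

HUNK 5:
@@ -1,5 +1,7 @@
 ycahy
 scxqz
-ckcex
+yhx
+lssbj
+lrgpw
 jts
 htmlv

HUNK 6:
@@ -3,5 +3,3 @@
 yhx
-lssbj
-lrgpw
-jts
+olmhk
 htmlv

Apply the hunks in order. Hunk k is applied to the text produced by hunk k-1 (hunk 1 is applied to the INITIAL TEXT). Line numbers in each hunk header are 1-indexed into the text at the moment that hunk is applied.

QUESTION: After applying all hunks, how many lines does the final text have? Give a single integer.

Hunk 1: at line 2 remove [nafm] add [ckcex,pxc,cadzl] -> 8 lines: ycahy scxqz ckcex pxc cadzl hji sba xxsv
Hunk 2: at line 2 remove [pxc,cadzl,hji] add [llfnb,mfho,wub] -> 8 lines: ycahy scxqz ckcex llfnb mfho wub sba xxsv
Hunk 3: at line 2 remove [llfnb,mfho,wub] add [niz] -> 6 lines: ycahy scxqz ckcex niz sba xxsv
Hunk 4: at line 2 remove [niz] add [jts,htmlv] -> 7 lines: ycahy scxqz ckcex jts htmlv sba xxsv
Hunk 5: at line 1 remove [ckcex] add [yhx,lssbj,lrgpw] -> 9 lines: ycahy scxqz yhx lssbj lrgpw jts htmlv sba xxsv
Hunk 6: at line 3 remove [lssbj,lrgpw,jts] add [olmhk] -> 7 lines: ycahy scxqz yhx olmhk htmlv sba xxsv
Final line count: 7

Answer: 7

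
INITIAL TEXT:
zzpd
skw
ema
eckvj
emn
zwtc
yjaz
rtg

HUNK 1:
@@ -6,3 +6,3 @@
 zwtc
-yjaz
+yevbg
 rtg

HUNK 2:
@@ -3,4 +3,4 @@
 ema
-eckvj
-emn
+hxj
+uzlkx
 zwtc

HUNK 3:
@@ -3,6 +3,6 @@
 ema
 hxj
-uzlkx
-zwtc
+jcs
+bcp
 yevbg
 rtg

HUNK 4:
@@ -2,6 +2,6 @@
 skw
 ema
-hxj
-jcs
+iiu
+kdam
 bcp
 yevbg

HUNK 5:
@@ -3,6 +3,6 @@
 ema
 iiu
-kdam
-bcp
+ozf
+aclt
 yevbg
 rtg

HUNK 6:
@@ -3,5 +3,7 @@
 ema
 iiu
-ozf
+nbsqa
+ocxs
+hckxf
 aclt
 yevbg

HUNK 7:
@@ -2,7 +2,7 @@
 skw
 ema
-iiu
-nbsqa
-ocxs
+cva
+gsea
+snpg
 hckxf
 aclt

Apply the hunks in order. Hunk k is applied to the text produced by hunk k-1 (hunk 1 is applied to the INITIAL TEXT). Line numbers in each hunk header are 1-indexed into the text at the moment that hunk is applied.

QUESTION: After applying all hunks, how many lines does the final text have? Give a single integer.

Answer: 10

Derivation:
Hunk 1: at line 6 remove [yjaz] add [yevbg] -> 8 lines: zzpd skw ema eckvj emn zwtc yevbg rtg
Hunk 2: at line 3 remove [eckvj,emn] add [hxj,uzlkx] -> 8 lines: zzpd skw ema hxj uzlkx zwtc yevbg rtg
Hunk 3: at line 3 remove [uzlkx,zwtc] add [jcs,bcp] -> 8 lines: zzpd skw ema hxj jcs bcp yevbg rtg
Hunk 4: at line 2 remove [hxj,jcs] add [iiu,kdam] -> 8 lines: zzpd skw ema iiu kdam bcp yevbg rtg
Hunk 5: at line 3 remove [kdam,bcp] add [ozf,aclt] -> 8 lines: zzpd skw ema iiu ozf aclt yevbg rtg
Hunk 6: at line 3 remove [ozf] add [nbsqa,ocxs,hckxf] -> 10 lines: zzpd skw ema iiu nbsqa ocxs hckxf aclt yevbg rtg
Hunk 7: at line 2 remove [iiu,nbsqa,ocxs] add [cva,gsea,snpg] -> 10 lines: zzpd skw ema cva gsea snpg hckxf aclt yevbg rtg
Final line count: 10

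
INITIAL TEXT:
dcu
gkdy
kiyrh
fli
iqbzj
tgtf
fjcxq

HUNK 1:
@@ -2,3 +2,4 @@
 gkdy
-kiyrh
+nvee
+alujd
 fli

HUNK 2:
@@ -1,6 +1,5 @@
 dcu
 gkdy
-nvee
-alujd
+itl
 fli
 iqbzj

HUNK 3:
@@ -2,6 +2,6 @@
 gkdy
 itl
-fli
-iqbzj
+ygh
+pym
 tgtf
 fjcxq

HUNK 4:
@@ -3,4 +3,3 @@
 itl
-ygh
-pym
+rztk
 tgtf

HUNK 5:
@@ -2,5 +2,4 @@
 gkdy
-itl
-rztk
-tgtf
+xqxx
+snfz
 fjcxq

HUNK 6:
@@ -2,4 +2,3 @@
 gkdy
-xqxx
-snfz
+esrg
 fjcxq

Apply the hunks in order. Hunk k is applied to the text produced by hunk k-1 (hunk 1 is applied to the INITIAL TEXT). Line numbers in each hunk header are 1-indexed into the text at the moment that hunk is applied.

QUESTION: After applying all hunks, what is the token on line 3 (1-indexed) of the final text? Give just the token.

Hunk 1: at line 2 remove [kiyrh] add [nvee,alujd] -> 8 lines: dcu gkdy nvee alujd fli iqbzj tgtf fjcxq
Hunk 2: at line 1 remove [nvee,alujd] add [itl] -> 7 lines: dcu gkdy itl fli iqbzj tgtf fjcxq
Hunk 3: at line 2 remove [fli,iqbzj] add [ygh,pym] -> 7 lines: dcu gkdy itl ygh pym tgtf fjcxq
Hunk 4: at line 3 remove [ygh,pym] add [rztk] -> 6 lines: dcu gkdy itl rztk tgtf fjcxq
Hunk 5: at line 2 remove [itl,rztk,tgtf] add [xqxx,snfz] -> 5 lines: dcu gkdy xqxx snfz fjcxq
Hunk 6: at line 2 remove [xqxx,snfz] add [esrg] -> 4 lines: dcu gkdy esrg fjcxq
Final line 3: esrg

Answer: esrg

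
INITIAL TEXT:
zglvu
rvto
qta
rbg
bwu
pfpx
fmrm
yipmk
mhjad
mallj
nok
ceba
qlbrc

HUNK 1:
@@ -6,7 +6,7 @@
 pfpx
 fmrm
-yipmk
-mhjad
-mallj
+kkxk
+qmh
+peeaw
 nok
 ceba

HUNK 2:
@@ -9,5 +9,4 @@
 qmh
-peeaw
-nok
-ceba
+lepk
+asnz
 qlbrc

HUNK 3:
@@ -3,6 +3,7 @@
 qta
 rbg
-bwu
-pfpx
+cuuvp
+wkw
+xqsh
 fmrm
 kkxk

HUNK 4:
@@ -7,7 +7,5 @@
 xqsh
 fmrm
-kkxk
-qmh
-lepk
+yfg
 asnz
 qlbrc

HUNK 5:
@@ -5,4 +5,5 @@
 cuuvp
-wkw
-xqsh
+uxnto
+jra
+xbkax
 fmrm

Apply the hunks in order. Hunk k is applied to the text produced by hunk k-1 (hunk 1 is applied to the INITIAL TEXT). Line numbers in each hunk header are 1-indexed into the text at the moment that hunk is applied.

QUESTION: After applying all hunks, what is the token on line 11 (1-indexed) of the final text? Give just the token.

Answer: asnz

Derivation:
Hunk 1: at line 6 remove [yipmk,mhjad,mallj] add [kkxk,qmh,peeaw] -> 13 lines: zglvu rvto qta rbg bwu pfpx fmrm kkxk qmh peeaw nok ceba qlbrc
Hunk 2: at line 9 remove [peeaw,nok,ceba] add [lepk,asnz] -> 12 lines: zglvu rvto qta rbg bwu pfpx fmrm kkxk qmh lepk asnz qlbrc
Hunk 3: at line 3 remove [bwu,pfpx] add [cuuvp,wkw,xqsh] -> 13 lines: zglvu rvto qta rbg cuuvp wkw xqsh fmrm kkxk qmh lepk asnz qlbrc
Hunk 4: at line 7 remove [kkxk,qmh,lepk] add [yfg] -> 11 lines: zglvu rvto qta rbg cuuvp wkw xqsh fmrm yfg asnz qlbrc
Hunk 5: at line 5 remove [wkw,xqsh] add [uxnto,jra,xbkax] -> 12 lines: zglvu rvto qta rbg cuuvp uxnto jra xbkax fmrm yfg asnz qlbrc
Final line 11: asnz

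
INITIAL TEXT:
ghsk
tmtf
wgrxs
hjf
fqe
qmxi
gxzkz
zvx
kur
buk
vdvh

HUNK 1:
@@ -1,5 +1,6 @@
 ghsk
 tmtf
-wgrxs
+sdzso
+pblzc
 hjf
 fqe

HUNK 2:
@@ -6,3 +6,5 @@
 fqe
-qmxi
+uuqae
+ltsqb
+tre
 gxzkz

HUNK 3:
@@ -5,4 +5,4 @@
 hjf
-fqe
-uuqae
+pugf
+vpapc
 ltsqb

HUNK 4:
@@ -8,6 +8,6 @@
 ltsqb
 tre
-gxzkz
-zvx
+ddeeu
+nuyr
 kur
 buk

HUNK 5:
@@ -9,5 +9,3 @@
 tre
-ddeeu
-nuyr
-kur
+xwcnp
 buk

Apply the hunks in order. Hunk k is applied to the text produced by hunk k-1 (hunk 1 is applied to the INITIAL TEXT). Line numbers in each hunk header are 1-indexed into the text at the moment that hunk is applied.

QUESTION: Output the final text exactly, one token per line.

Hunk 1: at line 1 remove [wgrxs] add [sdzso,pblzc] -> 12 lines: ghsk tmtf sdzso pblzc hjf fqe qmxi gxzkz zvx kur buk vdvh
Hunk 2: at line 6 remove [qmxi] add [uuqae,ltsqb,tre] -> 14 lines: ghsk tmtf sdzso pblzc hjf fqe uuqae ltsqb tre gxzkz zvx kur buk vdvh
Hunk 3: at line 5 remove [fqe,uuqae] add [pugf,vpapc] -> 14 lines: ghsk tmtf sdzso pblzc hjf pugf vpapc ltsqb tre gxzkz zvx kur buk vdvh
Hunk 4: at line 8 remove [gxzkz,zvx] add [ddeeu,nuyr] -> 14 lines: ghsk tmtf sdzso pblzc hjf pugf vpapc ltsqb tre ddeeu nuyr kur buk vdvh
Hunk 5: at line 9 remove [ddeeu,nuyr,kur] add [xwcnp] -> 12 lines: ghsk tmtf sdzso pblzc hjf pugf vpapc ltsqb tre xwcnp buk vdvh

Answer: ghsk
tmtf
sdzso
pblzc
hjf
pugf
vpapc
ltsqb
tre
xwcnp
buk
vdvh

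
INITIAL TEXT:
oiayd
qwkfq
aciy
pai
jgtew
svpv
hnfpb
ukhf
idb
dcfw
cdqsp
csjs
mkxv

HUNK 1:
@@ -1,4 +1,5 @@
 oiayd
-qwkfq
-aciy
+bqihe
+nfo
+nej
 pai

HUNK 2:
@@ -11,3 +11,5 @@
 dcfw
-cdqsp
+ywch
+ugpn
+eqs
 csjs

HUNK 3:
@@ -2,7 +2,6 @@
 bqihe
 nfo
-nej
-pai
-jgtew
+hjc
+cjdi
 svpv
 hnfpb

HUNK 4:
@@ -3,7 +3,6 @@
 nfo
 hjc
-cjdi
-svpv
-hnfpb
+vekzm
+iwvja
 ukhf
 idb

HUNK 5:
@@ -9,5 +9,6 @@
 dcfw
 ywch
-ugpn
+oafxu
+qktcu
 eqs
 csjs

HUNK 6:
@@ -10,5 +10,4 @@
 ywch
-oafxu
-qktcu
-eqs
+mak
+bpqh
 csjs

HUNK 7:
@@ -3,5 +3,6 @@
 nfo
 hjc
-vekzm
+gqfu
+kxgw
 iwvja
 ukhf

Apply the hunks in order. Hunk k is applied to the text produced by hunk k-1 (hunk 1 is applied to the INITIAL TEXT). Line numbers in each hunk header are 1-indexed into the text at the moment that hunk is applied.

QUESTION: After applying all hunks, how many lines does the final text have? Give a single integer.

Answer: 15

Derivation:
Hunk 1: at line 1 remove [qwkfq,aciy] add [bqihe,nfo,nej] -> 14 lines: oiayd bqihe nfo nej pai jgtew svpv hnfpb ukhf idb dcfw cdqsp csjs mkxv
Hunk 2: at line 11 remove [cdqsp] add [ywch,ugpn,eqs] -> 16 lines: oiayd bqihe nfo nej pai jgtew svpv hnfpb ukhf idb dcfw ywch ugpn eqs csjs mkxv
Hunk 3: at line 2 remove [nej,pai,jgtew] add [hjc,cjdi] -> 15 lines: oiayd bqihe nfo hjc cjdi svpv hnfpb ukhf idb dcfw ywch ugpn eqs csjs mkxv
Hunk 4: at line 3 remove [cjdi,svpv,hnfpb] add [vekzm,iwvja] -> 14 lines: oiayd bqihe nfo hjc vekzm iwvja ukhf idb dcfw ywch ugpn eqs csjs mkxv
Hunk 5: at line 9 remove [ugpn] add [oafxu,qktcu] -> 15 lines: oiayd bqihe nfo hjc vekzm iwvja ukhf idb dcfw ywch oafxu qktcu eqs csjs mkxv
Hunk 6: at line 10 remove [oafxu,qktcu,eqs] add [mak,bpqh] -> 14 lines: oiayd bqihe nfo hjc vekzm iwvja ukhf idb dcfw ywch mak bpqh csjs mkxv
Hunk 7: at line 3 remove [vekzm] add [gqfu,kxgw] -> 15 lines: oiayd bqihe nfo hjc gqfu kxgw iwvja ukhf idb dcfw ywch mak bpqh csjs mkxv
Final line count: 15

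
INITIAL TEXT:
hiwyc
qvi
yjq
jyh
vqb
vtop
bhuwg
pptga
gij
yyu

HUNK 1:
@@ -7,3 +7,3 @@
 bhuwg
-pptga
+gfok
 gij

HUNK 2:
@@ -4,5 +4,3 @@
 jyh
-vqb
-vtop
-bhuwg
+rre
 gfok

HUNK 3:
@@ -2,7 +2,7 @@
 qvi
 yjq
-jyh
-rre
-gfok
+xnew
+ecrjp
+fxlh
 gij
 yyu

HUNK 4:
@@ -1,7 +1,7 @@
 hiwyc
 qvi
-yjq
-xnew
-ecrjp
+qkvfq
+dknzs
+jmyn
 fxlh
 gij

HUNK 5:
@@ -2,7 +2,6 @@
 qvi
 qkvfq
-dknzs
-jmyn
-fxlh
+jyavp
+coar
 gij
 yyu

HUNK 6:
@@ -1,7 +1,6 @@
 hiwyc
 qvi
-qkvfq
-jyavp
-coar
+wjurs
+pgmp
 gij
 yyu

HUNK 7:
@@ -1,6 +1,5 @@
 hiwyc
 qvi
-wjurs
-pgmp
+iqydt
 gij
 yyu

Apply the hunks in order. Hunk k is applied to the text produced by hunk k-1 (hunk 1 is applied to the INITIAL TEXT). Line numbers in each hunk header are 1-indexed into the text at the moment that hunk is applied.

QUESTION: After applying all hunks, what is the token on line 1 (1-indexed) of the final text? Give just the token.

Answer: hiwyc

Derivation:
Hunk 1: at line 7 remove [pptga] add [gfok] -> 10 lines: hiwyc qvi yjq jyh vqb vtop bhuwg gfok gij yyu
Hunk 2: at line 4 remove [vqb,vtop,bhuwg] add [rre] -> 8 lines: hiwyc qvi yjq jyh rre gfok gij yyu
Hunk 3: at line 2 remove [jyh,rre,gfok] add [xnew,ecrjp,fxlh] -> 8 lines: hiwyc qvi yjq xnew ecrjp fxlh gij yyu
Hunk 4: at line 1 remove [yjq,xnew,ecrjp] add [qkvfq,dknzs,jmyn] -> 8 lines: hiwyc qvi qkvfq dknzs jmyn fxlh gij yyu
Hunk 5: at line 2 remove [dknzs,jmyn,fxlh] add [jyavp,coar] -> 7 lines: hiwyc qvi qkvfq jyavp coar gij yyu
Hunk 6: at line 1 remove [qkvfq,jyavp,coar] add [wjurs,pgmp] -> 6 lines: hiwyc qvi wjurs pgmp gij yyu
Hunk 7: at line 1 remove [wjurs,pgmp] add [iqydt] -> 5 lines: hiwyc qvi iqydt gij yyu
Final line 1: hiwyc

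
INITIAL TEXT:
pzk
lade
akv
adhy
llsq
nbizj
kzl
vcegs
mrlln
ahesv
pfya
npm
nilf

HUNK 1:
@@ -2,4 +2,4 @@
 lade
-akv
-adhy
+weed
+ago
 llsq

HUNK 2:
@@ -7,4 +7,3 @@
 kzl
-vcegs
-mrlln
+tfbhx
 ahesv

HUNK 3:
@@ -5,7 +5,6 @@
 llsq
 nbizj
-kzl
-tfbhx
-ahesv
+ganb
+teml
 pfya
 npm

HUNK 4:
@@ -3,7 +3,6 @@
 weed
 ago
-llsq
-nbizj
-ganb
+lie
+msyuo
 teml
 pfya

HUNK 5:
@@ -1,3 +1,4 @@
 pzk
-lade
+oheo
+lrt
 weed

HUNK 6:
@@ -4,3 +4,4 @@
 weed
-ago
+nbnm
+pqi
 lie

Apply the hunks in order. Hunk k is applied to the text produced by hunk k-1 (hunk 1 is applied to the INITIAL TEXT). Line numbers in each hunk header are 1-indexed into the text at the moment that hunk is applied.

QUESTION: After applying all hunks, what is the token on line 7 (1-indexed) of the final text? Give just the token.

Hunk 1: at line 2 remove [akv,adhy] add [weed,ago] -> 13 lines: pzk lade weed ago llsq nbizj kzl vcegs mrlln ahesv pfya npm nilf
Hunk 2: at line 7 remove [vcegs,mrlln] add [tfbhx] -> 12 lines: pzk lade weed ago llsq nbizj kzl tfbhx ahesv pfya npm nilf
Hunk 3: at line 5 remove [kzl,tfbhx,ahesv] add [ganb,teml] -> 11 lines: pzk lade weed ago llsq nbizj ganb teml pfya npm nilf
Hunk 4: at line 3 remove [llsq,nbizj,ganb] add [lie,msyuo] -> 10 lines: pzk lade weed ago lie msyuo teml pfya npm nilf
Hunk 5: at line 1 remove [lade] add [oheo,lrt] -> 11 lines: pzk oheo lrt weed ago lie msyuo teml pfya npm nilf
Hunk 6: at line 4 remove [ago] add [nbnm,pqi] -> 12 lines: pzk oheo lrt weed nbnm pqi lie msyuo teml pfya npm nilf
Final line 7: lie

Answer: lie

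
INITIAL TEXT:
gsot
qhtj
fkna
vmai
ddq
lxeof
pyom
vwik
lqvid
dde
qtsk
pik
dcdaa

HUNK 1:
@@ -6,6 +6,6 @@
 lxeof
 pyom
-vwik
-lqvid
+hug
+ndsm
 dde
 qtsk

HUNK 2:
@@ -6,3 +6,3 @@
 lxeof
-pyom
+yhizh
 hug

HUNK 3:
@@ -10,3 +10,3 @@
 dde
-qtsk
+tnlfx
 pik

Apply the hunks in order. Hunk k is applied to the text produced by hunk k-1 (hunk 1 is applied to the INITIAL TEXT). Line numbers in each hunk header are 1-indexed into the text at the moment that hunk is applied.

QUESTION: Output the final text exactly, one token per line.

Answer: gsot
qhtj
fkna
vmai
ddq
lxeof
yhizh
hug
ndsm
dde
tnlfx
pik
dcdaa

Derivation:
Hunk 1: at line 6 remove [vwik,lqvid] add [hug,ndsm] -> 13 lines: gsot qhtj fkna vmai ddq lxeof pyom hug ndsm dde qtsk pik dcdaa
Hunk 2: at line 6 remove [pyom] add [yhizh] -> 13 lines: gsot qhtj fkna vmai ddq lxeof yhizh hug ndsm dde qtsk pik dcdaa
Hunk 3: at line 10 remove [qtsk] add [tnlfx] -> 13 lines: gsot qhtj fkna vmai ddq lxeof yhizh hug ndsm dde tnlfx pik dcdaa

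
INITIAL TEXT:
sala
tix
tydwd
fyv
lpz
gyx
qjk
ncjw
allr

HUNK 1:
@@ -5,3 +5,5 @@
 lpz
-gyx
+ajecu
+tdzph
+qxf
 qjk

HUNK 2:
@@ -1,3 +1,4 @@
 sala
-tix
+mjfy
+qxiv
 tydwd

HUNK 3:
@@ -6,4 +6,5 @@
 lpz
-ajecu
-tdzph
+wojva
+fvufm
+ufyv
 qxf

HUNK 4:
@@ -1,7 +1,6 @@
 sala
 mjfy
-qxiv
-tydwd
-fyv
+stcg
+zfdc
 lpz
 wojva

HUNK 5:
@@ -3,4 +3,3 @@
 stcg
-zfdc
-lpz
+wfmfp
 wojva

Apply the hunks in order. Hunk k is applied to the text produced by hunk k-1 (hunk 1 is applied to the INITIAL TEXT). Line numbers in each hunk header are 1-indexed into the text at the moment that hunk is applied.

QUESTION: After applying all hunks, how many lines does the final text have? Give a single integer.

Answer: 11

Derivation:
Hunk 1: at line 5 remove [gyx] add [ajecu,tdzph,qxf] -> 11 lines: sala tix tydwd fyv lpz ajecu tdzph qxf qjk ncjw allr
Hunk 2: at line 1 remove [tix] add [mjfy,qxiv] -> 12 lines: sala mjfy qxiv tydwd fyv lpz ajecu tdzph qxf qjk ncjw allr
Hunk 3: at line 6 remove [ajecu,tdzph] add [wojva,fvufm,ufyv] -> 13 lines: sala mjfy qxiv tydwd fyv lpz wojva fvufm ufyv qxf qjk ncjw allr
Hunk 4: at line 1 remove [qxiv,tydwd,fyv] add [stcg,zfdc] -> 12 lines: sala mjfy stcg zfdc lpz wojva fvufm ufyv qxf qjk ncjw allr
Hunk 5: at line 3 remove [zfdc,lpz] add [wfmfp] -> 11 lines: sala mjfy stcg wfmfp wojva fvufm ufyv qxf qjk ncjw allr
Final line count: 11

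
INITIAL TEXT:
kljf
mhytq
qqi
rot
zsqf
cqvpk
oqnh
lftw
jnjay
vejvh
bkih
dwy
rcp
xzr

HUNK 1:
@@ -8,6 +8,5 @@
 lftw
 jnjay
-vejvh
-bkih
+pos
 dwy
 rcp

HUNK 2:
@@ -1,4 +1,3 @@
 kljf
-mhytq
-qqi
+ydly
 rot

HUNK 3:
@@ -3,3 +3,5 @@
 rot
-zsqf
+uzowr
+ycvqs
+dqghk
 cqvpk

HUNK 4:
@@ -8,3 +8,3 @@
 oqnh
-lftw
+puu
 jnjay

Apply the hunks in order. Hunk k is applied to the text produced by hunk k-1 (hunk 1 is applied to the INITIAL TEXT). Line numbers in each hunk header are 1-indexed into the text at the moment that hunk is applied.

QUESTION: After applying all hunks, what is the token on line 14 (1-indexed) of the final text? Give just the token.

Answer: xzr

Derivation:
Hunk 1: at line 8 remove [vejvh,bkih] add [pos] -> 13 lines: kljf mhytq qqi rot zsqf cqvpk oqnh lftw jnjay pos dwy rcp xzr
Hunk 2: at line 1 remove [mhytq,qqi] add [ydly] -> 12 lines: kljf ydly rot zsqf cqvpk oqnh lftw jnjay pos dwy rcp xzr
Hunk 3: at line 3 remove [zsqf] add [uzowr,ycvqs,dqghk] -> 14 lines: kljf ydly rot uzowr ycvqs dqghk cqvpk oqnh lftw jnjay pos dwy rcp xzr
Hunk 4: at line 8 remove [lftw] add [puu] -> 14 lines: kljf ydly rot uzowr ycvqs dqghk cqvpk oqnh puu jnjay pos dwy rcp xzr
Final line 14: xzr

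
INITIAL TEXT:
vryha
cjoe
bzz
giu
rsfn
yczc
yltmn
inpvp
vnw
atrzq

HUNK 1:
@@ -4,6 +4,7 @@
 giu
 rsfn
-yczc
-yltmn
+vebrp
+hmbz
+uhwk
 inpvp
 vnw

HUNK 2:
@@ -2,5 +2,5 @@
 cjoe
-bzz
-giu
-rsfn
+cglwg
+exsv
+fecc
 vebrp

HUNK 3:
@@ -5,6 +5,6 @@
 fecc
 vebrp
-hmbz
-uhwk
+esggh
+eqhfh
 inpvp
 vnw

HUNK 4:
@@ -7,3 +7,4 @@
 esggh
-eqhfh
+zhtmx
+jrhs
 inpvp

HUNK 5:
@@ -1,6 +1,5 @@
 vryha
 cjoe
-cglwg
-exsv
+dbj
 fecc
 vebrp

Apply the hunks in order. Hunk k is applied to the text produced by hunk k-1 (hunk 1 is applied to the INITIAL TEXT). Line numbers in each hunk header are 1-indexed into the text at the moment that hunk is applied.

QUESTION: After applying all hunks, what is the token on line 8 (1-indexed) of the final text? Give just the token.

Hunk 1: at line 4 remove [yczc,yltmn] add [vebrp,hmbz,uhwk] -> 11 lines: vryha cjoe bzz giu rsfn vebrp hmbz uhwk inpvp vnw atrzq
Hunk 2: at line 2 remove [bzz,giu,rsfn] add [cglwg,exsv,fecc] -> 11 lines: vryha cjoe cglwg exsv fecc vebrp hmbz uhwk inpvp vnw atrzq
Hunk 3: at line 5 remove [hmbz,uhwk] add [esggh,eqhfh] -> 11 lines: vryha cjoe cglwg exsv fecc vebrp esggh eqhfh inpvp vnw atrzq
Hunk 4: at line 7 remove [eqhfh] add [zhtmx,jrhs] -> 12 lines: vryha cjoe cglwg exsv fecc vebrp esggh zhtmx jrhs inpvp vnw atrzq
Hunk 5: at line 1 remove [cglwg,exsv] add [dbj] -> 11 lines: vryha cjoe dbj fecc vebrp esggh zhtmx jrhs inpvp vnw atrzq
Final line 8: jrhs

Answer: jrhs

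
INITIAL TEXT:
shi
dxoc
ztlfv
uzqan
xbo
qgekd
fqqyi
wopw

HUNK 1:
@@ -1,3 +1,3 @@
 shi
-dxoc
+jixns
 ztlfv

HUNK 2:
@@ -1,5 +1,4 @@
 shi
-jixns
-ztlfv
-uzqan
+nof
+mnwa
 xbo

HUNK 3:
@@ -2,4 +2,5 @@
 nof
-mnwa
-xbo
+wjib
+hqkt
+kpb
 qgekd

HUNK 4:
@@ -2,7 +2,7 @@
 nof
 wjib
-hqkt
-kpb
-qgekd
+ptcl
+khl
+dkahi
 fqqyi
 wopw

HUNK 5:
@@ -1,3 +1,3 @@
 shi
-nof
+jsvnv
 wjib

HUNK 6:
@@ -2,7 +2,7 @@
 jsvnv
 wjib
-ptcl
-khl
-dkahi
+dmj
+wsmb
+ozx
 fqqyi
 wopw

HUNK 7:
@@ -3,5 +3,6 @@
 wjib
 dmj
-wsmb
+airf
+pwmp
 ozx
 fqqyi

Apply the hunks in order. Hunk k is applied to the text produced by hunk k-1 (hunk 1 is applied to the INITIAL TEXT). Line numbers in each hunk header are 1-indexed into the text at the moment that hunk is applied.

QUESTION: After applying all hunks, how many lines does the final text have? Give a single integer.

Answer: 9

Derivation:
Hunk 1: at line 1 remove [dxoc] add [jixns] -> 8 lines: shi jixns ztlfv uzqan xbo qgekd fqqyi wopw
Hunk 2: at line 1 remove [jixns,ztlfv,uzqan] add [nof,mnwa] -> 7 lines: shi nof mnwa xbo qgekd fqqyi wopw
Hunk 3: at line 2 remove [mnwa,xbo] add [wjib,hqkt,kpb] -> 8 lines: shi nof wjib hqkt kpb qgekd fqqyi wopw
Hunk 4: at line 2 remove [hqkt,kpb,qgekd] add [ptcl,khl,dkahi] -> 8 lines: shi nof wjib ptcl khl dkahi fqqyi wopw
Hunk 5: at line 1 remove [nof] add [jsvnv] -> 8 lines: shi jsvnv wjib ptcl khl dkahi fqqyi wopw
Hunk 6: at line 2 remove [ptcl,khl,dkahi] add [dmj,wsmb,ozx] -> 8 lines: shi jsvnv wjib dmj wsmb ozx fqqyi wopw
Hunk 7: at line 3 remove [wsmb] add [airf,pwmp] -> 9 lines: shi jsvnv wjib dmj airf pwmp ozx fqqyi wopw
Final line count: 9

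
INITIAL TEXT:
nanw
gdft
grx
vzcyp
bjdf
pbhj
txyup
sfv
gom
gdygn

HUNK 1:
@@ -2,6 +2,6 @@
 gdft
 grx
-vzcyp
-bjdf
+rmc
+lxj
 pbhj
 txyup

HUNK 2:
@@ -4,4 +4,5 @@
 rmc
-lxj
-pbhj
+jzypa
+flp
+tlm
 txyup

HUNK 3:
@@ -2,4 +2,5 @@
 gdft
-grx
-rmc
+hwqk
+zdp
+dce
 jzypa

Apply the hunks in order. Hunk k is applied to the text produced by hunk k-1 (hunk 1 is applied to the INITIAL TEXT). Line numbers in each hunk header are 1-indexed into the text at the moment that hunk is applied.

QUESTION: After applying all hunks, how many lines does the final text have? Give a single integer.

Answer: 12

Derivation:
Hunk 1: at line 2 remove [vzcyp,bjdf] add [rmc,lxj] -> 10 lines: nanw gdft grx rmc lxj pbhj txyup sfv gom gdygn
Hunk 2: at line 4 remove [lxj,pbhj] add [jzypa,flp,tlm] -> 11 lines: nanw gdft grx rmc jzypa flp tlm txyup sfv gom gdygn
Hunk 3: at line 2 remove [grx,rmc] add [hwqk,zdp,dce] -> 12 lines: nanw gdft hwqk zdp dce jzypa flp tlm txyup sfv gom gdygn
Final line count: 12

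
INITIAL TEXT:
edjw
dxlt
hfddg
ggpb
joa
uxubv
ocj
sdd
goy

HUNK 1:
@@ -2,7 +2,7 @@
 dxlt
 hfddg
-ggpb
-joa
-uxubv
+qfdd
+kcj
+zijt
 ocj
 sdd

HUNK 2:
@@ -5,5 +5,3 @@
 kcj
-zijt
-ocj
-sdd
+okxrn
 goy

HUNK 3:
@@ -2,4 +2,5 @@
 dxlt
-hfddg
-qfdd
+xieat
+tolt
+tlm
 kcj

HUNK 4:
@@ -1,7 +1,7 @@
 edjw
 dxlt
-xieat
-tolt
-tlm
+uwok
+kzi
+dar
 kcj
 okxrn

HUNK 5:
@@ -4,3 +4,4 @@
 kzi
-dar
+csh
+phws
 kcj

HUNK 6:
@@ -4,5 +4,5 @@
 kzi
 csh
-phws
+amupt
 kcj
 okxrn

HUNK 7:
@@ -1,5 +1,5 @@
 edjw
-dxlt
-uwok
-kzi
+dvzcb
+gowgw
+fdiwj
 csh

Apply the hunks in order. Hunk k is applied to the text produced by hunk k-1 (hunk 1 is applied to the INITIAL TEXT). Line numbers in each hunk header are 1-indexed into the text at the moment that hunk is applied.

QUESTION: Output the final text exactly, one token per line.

Answer: edjw
dvzcb
gowgw
fdiwj
csh
amupt
kcj
okxrn
goy

Derivation:
Hunk 1: at line 2 remove [ggpb,joa,uxubv] add [qfdd,kcj,zijt] -> 9 lines: edjw dxlt hfddg qfdd kcj zijt ocj sdd goy
Hunk 2: at line 5 remove [zijt,ocj,sdd] add [okxrn] -> 7 lines: edjw dxlt hfddg qfdd kcj okxrn goy
Hunk 3: at line 2 remove [hfddg,qfdd] add [xieat,tolt,tlm] -> 8 lines: edjw dxlt xieat tolt tlm kcj okxrn goy
Hunk 4: at line 1 remove [xieat,tolt,tlm] add [uwok,kzi,dar] -> 8 lines: edjw dxlt uwok kzi dar kcj okxrn goy
Hunk 5: at line 4 remove [dar] add [csh,phws] -> 9 lines: edjw dxlt uwok kzi csh phws kcj okxrn goy
Hunk 6: at line 4 remove [phws] add [amupt] -> 9 lines: edjw dxlt uwok kzi csh amupt kcj okxrn goy
Hunk 7: at line 1 remove [dxlt,uwok,kzi] add [dvzcb,gowgw,fdiwj] -> 9 lines: edjw dvzcb gowgw fdiwj csh amupt kcj okxrn goy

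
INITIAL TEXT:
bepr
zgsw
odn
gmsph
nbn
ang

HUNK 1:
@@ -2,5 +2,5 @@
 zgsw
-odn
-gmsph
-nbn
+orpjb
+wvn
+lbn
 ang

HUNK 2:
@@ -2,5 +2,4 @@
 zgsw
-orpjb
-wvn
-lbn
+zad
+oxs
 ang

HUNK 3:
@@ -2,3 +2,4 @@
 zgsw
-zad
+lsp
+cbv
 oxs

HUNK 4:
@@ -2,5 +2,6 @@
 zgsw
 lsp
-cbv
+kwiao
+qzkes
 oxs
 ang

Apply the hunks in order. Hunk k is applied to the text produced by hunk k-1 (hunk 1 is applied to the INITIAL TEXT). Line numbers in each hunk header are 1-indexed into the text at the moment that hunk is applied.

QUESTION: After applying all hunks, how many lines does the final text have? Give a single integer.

Hunk 1: at line 2 remove [odn,gmsph,nbn] add [orpjb,wvn,lbn] -> 6 lines: bepr zgsw orpjb wvn lbn ang
Hunk 2: at line 2 remove [orpjb,wvn,lbn] add [zad,oxs] -> 5 lines: bepr zgsw zad oxs ang
Hunk 3: at line 2 remove [zad] add [lsp,cbv] -> 6 lines: bepr zgsw lsp cbv oxs ang
Hunk 4: at line 2 remove [cbv] add [kwiao,qzkes] -> 7 lines: bepr zgsw lsp kwiao qzkes oxs ang
Final line count: 7

Answer: 7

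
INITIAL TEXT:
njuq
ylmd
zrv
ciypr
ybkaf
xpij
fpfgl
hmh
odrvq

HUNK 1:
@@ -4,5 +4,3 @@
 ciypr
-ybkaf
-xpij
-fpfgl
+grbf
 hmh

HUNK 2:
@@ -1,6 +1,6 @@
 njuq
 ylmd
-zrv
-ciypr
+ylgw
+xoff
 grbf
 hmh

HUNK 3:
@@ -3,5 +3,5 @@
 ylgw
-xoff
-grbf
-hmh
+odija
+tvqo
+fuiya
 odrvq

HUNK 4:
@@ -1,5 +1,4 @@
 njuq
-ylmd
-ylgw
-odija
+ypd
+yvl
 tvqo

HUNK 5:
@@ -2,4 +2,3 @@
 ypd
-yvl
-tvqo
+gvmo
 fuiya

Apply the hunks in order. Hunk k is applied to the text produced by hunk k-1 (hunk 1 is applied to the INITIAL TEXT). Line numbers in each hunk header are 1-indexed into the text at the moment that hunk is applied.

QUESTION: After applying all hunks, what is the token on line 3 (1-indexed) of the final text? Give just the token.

Hunk 1: at line 4 remove [ybkaf,xpij,fpfgl] add [grbf] -> 7 lines: njuq ylmd zrv ciypr grbf hmh odrvq
Hunk 2: at line 1 remove [zrv,ciypr] add [ylgw,xoff] -> 7 lines: njuq ylmd ylgw xoff grbf hmh odrvq
Hunk 3: at line 3 remove [xoff,grbf,hmh] add [odija,tvqo,fuiya] -> 7 lines: njuq ylmd ylgw odija tvqo fuiya odrvq
Hunk 4: at line 1 remove [ylmd,ylgw,odija] add [ypd,yvl] -> 6 lines: njuq ypd yvl tvqo fuiya odrvq
Hunk 5: at line 2 remove [yvl,tvqo] add [gvmo] -> 5 lines: njuq ypd gvmo fuiya odrvq
Final line 3: gvmo

Answer: gvmo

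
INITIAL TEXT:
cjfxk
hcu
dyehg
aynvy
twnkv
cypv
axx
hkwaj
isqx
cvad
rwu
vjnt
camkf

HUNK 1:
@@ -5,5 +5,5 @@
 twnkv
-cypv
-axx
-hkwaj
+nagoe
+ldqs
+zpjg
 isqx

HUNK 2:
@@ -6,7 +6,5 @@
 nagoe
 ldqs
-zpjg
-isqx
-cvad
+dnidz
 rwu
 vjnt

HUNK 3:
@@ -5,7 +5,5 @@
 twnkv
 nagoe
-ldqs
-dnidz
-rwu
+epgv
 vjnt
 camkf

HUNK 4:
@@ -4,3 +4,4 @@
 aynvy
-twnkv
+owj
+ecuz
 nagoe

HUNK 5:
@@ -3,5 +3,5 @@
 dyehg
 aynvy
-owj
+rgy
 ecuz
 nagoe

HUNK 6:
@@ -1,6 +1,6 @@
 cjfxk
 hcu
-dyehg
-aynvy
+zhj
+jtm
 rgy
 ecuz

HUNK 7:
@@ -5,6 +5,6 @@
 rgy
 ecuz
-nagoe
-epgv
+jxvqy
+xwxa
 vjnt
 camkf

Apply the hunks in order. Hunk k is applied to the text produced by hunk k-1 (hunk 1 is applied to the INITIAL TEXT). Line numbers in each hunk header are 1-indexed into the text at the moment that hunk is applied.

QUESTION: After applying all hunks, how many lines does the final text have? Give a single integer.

Hunk 1: at line 5 remove [cypv,axx,hkwaj] add [nagoe,ldqs,zpjg] -> 13 lines: cjfxk hcu dyehg aynvy twnkv nagoe ldqs zpjg isqx cvad rwu vjnt camkf
Hunk 2: at line 6 remove [zpjg,isqx,cvad] add [dnidz] -> 11 lines: cjfxk hcu dyehg aynvy twnkv nagoe ldqs dnidz rwu vjnt camkf
Hunk 3: at line 5 remove [ldqs,dnidz,rwu] add [epgv] -> 9 lines: cjfxk hcu dyehg aynvy twnkv nagoe epgv vjnt camkf
Hunk 4: at line 4 remove [twnkv] add [owj,ecuz] -> 10 lines: cjfxk hcu dyehg aynvy owj ecuz nagoe epgv vjnt camkf
Hunk 5: at line 3 remove [owj] add [rgy] -> 10 lines: cjfxk hcu dyehg aynvy rgy ecuz nagoe epgv vjnt camkf
Hunk 6: at line 1 remove [dyehg,aynvy] add [zhj,jtm] -> 10 lines: cjfxk hcu zhj jtm rgy ecuz nagoe epgv vjnt camkf
Hunk 7: at line 5 remove [nagoe,epgv] add [jxvqy,xwxa] -> 10 lines: cjfxk hcu zhj jtm rgy ecuz jxvqy xwxa vjnt camkf
Final line count: 10

Answer: 10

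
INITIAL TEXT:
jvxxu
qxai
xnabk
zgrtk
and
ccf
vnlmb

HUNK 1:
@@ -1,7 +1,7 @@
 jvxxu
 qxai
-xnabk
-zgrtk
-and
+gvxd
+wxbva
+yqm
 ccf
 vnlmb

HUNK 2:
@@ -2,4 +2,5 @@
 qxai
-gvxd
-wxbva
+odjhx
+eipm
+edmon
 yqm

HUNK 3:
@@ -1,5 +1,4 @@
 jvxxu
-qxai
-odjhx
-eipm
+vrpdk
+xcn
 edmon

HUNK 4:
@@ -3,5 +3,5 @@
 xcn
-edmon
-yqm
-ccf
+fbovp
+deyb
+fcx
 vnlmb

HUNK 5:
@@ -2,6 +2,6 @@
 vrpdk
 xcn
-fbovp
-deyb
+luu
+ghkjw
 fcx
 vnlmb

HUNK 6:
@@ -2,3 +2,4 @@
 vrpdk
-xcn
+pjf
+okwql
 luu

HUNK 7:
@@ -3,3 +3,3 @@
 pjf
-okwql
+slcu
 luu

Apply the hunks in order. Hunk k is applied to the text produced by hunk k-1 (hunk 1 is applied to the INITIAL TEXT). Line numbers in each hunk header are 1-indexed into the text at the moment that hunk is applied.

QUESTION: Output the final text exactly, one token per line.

Hunk 1: at line 1 remove [xnabk,zgrtk,and] add [gvxd,wxbva,yqm] -> 7 lines: jvxxu qxai gvxd wxbva yqm ccf vnlmb
Hunk 2: at line 2 remove [gvxd,wxbva] add [odjhx,eipm,edmon] -> 8 lines: jvxxu qxai odjhx eipm edmon yqm ccf vnlmb
Hunk 3: at line 1 remove [qxai,odjhx,eipm] add [vrpdk,xcn] -> 7 lines: jvxxu vrpdk xcn edmon yqm ccf vnlmb
Hunk 4: at line 3 remove [edmon,yqm,ccf] add [fbovp,deyb,fcx] -> 7 lines: jvxxu vrpdk xcn fbovp deyb fcx vnlmb
Hunk 5: at line 2 remove [fbovp,deyb] add [luu,ghkjw] -> 7 lines: jvxxu vrpdk xcn luu ghkjw fcx vnlmb
Hunk 6: at line 2 remove [xcn] add [pjf,okwql] -> 8 lines: jvxxu vrpdk pjf okwql luu ghkjw fcx vnlmb
Hunk 7: at line 3 remove [okwql] add [slcu] -> 8 lines: jvxxu vrpdk pjf slcu luu ghkjw fcx vnlmb

Answer: jvxxu
vrpdk
pjf
slcu
luu
ghkjw
fcx
vnlmb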